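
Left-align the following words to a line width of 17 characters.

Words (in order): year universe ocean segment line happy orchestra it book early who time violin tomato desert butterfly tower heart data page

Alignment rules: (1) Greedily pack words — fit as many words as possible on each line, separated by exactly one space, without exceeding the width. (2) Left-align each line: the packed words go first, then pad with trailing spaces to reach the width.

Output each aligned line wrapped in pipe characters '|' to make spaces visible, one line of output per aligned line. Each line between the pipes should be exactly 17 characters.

Line 1: ['year', 'universe'] (min_width=13, slack=4)
Line 2: ['ocean', 'segment'] (min_width=13, slack=4)
Line 3: ['line', 'happy'] (min_width=10, slack=7)
Line 4: ['orchestra', 'it', 'book'] (min_width=17, slack=0)
Line 5: ['early', 'who', 'time'] (min_width=14, slack=3)
Line 6: ['violin', 'tomato'] (min_width=13, slack=4)
Line 7: ['desert', 'butterfly'] (min_width=16, slack=1)
Line 8: ['tower', 'heart', 'data'] (min_width=16, slack=1)
Line 9: ['page'] (min_width=4, slack=13)

Answer: |year universe    |
|ocean segment    |
|line happy       |
|orchestra it book|
|early who time   |
|violin tomato    |
|desert butterfly |
|tower heart data |
|page             |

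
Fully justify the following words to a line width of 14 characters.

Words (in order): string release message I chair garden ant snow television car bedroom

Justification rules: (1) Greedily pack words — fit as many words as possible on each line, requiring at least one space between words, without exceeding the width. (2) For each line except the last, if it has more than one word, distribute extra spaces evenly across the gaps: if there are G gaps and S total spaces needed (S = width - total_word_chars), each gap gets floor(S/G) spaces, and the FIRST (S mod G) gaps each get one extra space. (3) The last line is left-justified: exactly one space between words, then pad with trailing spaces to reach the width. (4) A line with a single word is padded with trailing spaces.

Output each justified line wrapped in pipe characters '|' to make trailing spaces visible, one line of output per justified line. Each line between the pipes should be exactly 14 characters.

Answer: |string release|
|message      I|
|chair   garden|
|ant       snow|
|television car|
|bedroom       |

Derivation:
Line 1: ['string', 'release'] (min_width=14, slack=0)
Line 2: ['message', 'I'] (min_width=9, slack=5)
Line 3: ['chair', 'garden'] (min_width=12, slack=2)
Line 4: ['ant', 'snow'] (min_width=8, slack=6)
Line 5: ['television', 'car'] (min_width=14, slack=0)
Line 6: ['bedroom'] (min_width=7, slack=7)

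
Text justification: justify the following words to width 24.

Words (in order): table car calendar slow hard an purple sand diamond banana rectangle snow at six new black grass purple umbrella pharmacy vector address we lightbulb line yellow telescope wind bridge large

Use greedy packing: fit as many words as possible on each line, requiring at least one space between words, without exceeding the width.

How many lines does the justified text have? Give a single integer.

Answer: 9

Derivation:
Line 1: ['table', 'car', 'calendar', 'slow'] (min_width=23, slack=1)
Line 2: ['hard', 'an', 'purple', 'sand'] (min_width=19, slack=5)
Line 3: ['diamond', 'banana', 'rectangle'] (min_width=24, slack=0)
Line 4: ['snow', 'at', 'six', 'new', 'black'] (min_width=21, slack=3)
Line 5: ['grass', 'purple', 'umbrella'] (min_width=21, slack=3)
Line 6: ['pharmacy', 'vector', 'address'] (min_width=23, slack=1)
Line 7: ['we', 'lightbulb', 'line', 'yellow'] (min_width=24, slack=0)
Line 8: ['telescope', 'wind', 'bridge'] (min_width=21, slack=3)
Line 9: ['large'] (min_width=5, slack=19)
Total lines: 9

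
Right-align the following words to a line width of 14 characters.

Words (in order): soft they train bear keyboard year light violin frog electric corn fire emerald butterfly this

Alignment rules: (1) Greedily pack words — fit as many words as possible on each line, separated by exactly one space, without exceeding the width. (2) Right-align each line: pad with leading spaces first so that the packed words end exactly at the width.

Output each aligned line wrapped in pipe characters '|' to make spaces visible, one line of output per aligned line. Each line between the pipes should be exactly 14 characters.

Answer: |     soft they|
|    train bear|
| keyboard year|
|  light violin|
| frog electric|
|     corn fire|
|       emerald|
|butterfly this|

Derivation:
Line 1: ['soft', 'they'] (min_width=9, slack=5)
Line 2: ['train', 'bear'] (min_width=10, slack=4)
Line 3: ['keyboard', 'year'] (min_width=13, slack=1)
Line 4: ['light', 'violin'] (min_width=12, slack=2)
Line 5: ['frog', 'electric'] (min_width=13, slack=1)
Line 6: ['corn', 'fire'] (min_width=9, slack=5)
Line 7: ['emerald'] (min_width=7, slack=7)
Line 8: ['butterfly', 'this'] (min_width=14, slack=0)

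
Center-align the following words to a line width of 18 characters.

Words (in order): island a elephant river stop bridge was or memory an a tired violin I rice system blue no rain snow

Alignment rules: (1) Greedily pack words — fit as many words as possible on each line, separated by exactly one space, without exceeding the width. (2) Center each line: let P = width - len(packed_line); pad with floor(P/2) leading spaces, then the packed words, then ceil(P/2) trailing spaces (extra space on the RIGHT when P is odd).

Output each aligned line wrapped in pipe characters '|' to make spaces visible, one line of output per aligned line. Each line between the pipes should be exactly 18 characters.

Answer: |island a elephant |
|river stop bridge |
|was or memory an a|
|  tired violin I  |
| rice system blue |
|   no rain snow   |

Derivation:
Line 1: ['island', 'a', 'elephant'] (min_width=17, slack=1)
Line 2: ['river', 'stop', 'bridge'] (min_width=17, slack=1)
Line 3: ['was', 'or', 'memory', 'an', 'a'] (min_width=18, slack=0)
Line 4: ['tired', 'violin', 'I'] (min_width=14, slack=4)
Line 5: ['rice', 'system', 'blue'] (min_width=16, slack=2)
Line 6: ['no', 'rain', 'snow'] (min_width=12, slack=6)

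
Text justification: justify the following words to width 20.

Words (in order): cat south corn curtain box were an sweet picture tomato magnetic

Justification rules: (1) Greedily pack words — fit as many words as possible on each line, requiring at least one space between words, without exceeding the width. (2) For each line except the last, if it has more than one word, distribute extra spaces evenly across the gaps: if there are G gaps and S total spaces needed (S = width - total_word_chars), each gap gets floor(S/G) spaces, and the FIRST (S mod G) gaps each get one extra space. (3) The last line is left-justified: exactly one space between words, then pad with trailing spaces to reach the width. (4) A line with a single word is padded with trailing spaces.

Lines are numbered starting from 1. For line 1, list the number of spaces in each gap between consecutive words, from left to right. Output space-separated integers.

Line 1: ['cat', 'south', 'corn'] (min_width=14, slack=6)
Line 2: ['curtain', 'box', 'were', 'an'] (min_width=19, slack=1)
Line 3: ['sweet', 'picture', 'tomato'] (min_width=20, slack=0)
Line 4: ['magnetic'] (min_width=8, slack=12)

Answer: 4 4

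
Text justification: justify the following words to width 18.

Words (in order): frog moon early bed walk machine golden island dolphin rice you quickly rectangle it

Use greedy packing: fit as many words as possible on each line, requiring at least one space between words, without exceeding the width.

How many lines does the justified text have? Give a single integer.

Answer: 6

Derivation:
Line 1: ['frog', 'moon', 'early'] (min_width=15, slack=3)
Line 2: ['bed', 'walk', 'machine'] (min_width=16, slack=2)
Line 3: ['golden', 'island'] (min_width=13, slack=5)
Line 4: ['dolphin', 'rice', 'you'] (min_width=16, slack=2)
Line 5: ['quickly', 'rectangle'] (min_width=17, slack=1)
Line 6: ['it'] (min_width=2, slack=16)
Total lines: 6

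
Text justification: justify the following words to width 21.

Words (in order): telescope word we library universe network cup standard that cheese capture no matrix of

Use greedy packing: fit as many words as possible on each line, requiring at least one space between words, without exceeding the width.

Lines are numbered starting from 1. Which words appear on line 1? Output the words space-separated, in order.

Line 1: ['telescope', 'word', 'we'] (min_width=17, slack=4)
Line 2: ['library', 'universe'] (min_width=16, slack=5)
Line 3: ['network', 'cup', 'standard'] (min_width=20, slack=1)
Line 4: ['that', 'cheese', 'capture'] (min_width=19, slack=2)
Line 5: ['no', 'matrix', 'of'] (min_width=12, slack=9)

Answer: telescope word we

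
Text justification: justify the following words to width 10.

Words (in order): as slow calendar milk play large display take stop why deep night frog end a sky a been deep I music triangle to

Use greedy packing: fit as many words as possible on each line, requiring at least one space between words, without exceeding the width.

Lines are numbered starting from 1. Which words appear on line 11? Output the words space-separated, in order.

Answer: deep I

Derivation:
Line 1: ['as', 'slow'] (min_width=7, slack=3)
Line 2: ['calendar'] (min_width=8, slack=2)
Line 3: ['milk', 'play'] (min_width=9, slack=1)
Line 4: ['large'] (min_width=5, slack=5)
Line 5: ['display'] (min_width=7, slack=3)
Line 6: ['take', 'stop'] (min_width=9, slack=1)
Line 7: ['why', 'deep'] (min_width=8, slack=2)
Line 8: ['night', 'frog'] (min_width=10, slack=0)
Line 9: ['end', 'a', 'sky'] (min_width=9, slack=1)
Line 10: ['a', 'been'] (min_width=6, slack=4)
Line 11: ['deep', 'I'] (min_width=6, slack=4)
Line 12: ['music'] (min_width=5, slack=5)
Line 13: ['triangle'] (min_width=8, slack=2)
Line 14: ['to'] (min_width=2, slack=8)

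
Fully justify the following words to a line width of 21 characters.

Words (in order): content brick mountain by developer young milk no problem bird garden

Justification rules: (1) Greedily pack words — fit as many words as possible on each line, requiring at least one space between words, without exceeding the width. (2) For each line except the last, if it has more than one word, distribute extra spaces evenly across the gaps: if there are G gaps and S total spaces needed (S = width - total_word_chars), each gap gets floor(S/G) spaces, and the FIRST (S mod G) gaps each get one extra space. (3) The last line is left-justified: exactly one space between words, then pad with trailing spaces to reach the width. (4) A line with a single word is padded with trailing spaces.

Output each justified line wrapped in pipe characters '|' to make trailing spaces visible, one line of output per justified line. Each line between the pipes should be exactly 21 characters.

Answer: |content         brick|
|mountain by developer|
|young milk no problem|
|bird garden          |

Derivation:
Line 1: ['content', 'brick'] (min_width=13, slack=8)
Line 2: ['mountain', 'by', 'developer'] (min_width=21, slack=0)
Line 3: ['young', 'milk', 'no', 'problem'] (min_width=21, slack=0)
Line 4: ['bird', 'garden'] (min_width=11, slack=10)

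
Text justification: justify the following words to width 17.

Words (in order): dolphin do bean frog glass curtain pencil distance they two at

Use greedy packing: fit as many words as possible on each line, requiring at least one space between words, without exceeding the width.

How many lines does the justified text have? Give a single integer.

Line 1: ['dolphin', 'do', 'bean'] (min_width=15, slack=2)
Line 2: ['frog', 'glass'] (min_width=10, slack=7)
Line 3: ['curtain', 'pencil'] (min_width=14, slack=3)
Line 4: ['distance', 'they', 'two'] (min_width=17, slack=0)
Line 5: ['at'] (min_width=2, slack=15)
Total lines: 5

Answer: 5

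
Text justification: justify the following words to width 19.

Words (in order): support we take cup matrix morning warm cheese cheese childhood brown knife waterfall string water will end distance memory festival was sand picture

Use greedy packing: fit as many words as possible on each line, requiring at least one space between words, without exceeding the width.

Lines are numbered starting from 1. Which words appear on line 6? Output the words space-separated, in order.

Line 1: ['support', 'we', 'take', 'cup'] (min_width=19, slack=0)
Line 2: ['matrix', 'morning', 'warm'] (min_width=19, slack=0)
Line 3: ['cheese', 'cheese'] (min_width=13, slack=6)
Line 4: ['childhood', 'brown'] (min_width=15, slack=4)
Line 5: ['knife', 'waterfall'] (min_width=15, slack=4)
Line 6: ['string', 'water', 'will'] (min_width=17, slack=2)
Line 7: ['end', 'distance', 'memory'] (min_width=19, slack=0)
Line 8: ['festival', 'was', 'sand'] (min_width=17, slack=2)
Line 9: ['picture'] (min_width=7, slack=12)

Answer: string water will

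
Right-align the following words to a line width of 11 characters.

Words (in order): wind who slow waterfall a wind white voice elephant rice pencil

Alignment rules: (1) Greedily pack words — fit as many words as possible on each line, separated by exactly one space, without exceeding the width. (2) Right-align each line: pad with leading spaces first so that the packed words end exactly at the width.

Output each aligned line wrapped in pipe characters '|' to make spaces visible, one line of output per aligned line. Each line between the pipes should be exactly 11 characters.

Line 1: ['wind', 'who'] (min_width=8, slack=3)
Line 2: ['slow'] (min_width=4, slack=7)
Line 3: ['waterfall', 'a'] (min_width=11, slack=0)
Line 4: ['wind', 'white'] (min_width=10, slack=1)
Line 5: ['voice'] (min_width=5, slack=6)
Line 6: ['elephant'] (min_width=8, slack=3)
Line 7: ['rice', 'pencil'] (min_width=11, slack=0)

Answer: |   wind who|
|       slow|
|waterfall a|
| wind white|
|      voice|
|   elephant|
|rice pencil|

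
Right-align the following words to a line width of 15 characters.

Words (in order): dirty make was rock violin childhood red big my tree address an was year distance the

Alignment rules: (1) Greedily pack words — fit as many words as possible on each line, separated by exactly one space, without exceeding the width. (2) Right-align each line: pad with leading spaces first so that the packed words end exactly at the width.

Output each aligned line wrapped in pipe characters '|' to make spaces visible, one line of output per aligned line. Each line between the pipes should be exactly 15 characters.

Line 1: ['dirty', 'make', 'was'] (min_width=14, slack=1)
Line 2: ['rock', 'violin'] (min_width=11, slack=4)
Line 3: ['childhood', 'red'] (min_width=13, slack=2)
Line 4: ['big', 'my', 'tree'] (min_width=11, slack=4)
Line 5: ['address', 'an', 'was'] (min_width=14, slack=1)
Line 6: ['year', 'distance'] (min_width=13, slack=2)
Line 7: ['the'] (min_width=3, slack=12)

Answer: | dirty make was|
|    rock violin|
|  childhood red|
|    big my tree|
| address an was|
|  year distance|
|            the|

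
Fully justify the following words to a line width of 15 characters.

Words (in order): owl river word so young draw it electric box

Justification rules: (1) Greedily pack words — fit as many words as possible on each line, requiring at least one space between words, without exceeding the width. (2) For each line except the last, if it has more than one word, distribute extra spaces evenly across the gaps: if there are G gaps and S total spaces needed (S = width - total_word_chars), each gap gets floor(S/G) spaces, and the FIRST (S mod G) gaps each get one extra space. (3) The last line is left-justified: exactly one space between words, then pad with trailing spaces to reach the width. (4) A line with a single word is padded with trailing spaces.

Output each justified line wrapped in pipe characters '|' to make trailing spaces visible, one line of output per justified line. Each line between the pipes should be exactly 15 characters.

Answer: |owl  river word|
|so  young  draw|
|it electric box|

Derivation:
Line 1: ['owl', 'river', 'word'] (min_width=14, slack=1)
Line 2: ['so', 'young', 'draw'] (min_width=13, slack=2)
Line 3: ['it', 'electric', 'box'] (min_width=15, slack=0)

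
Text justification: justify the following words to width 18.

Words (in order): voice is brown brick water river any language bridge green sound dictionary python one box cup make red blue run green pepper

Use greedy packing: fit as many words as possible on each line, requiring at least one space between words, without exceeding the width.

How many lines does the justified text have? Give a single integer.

Answer: 8

Derivation:
Line 1: ['voice', 'is', 'brown'] (min_width=14, slack=4)
Line 2: ['brick', 'water', 'river'] (min_width=17, slack=1)
Line 3: ['any', 'language'] (min_width=12, slack=6)
Line 4: ['bridge', 'green', 'sound'] (min_width=18, slack=0)
Line 5: ['dictionary', 'python'] (min_width=17, slack=1)
Line 6: ['one', 'box', 'cup', 'make'] (min_width=16, slack=2)
Line 7: ['red', 'blue', 'run', 'green'] (min_width=18, slack=0)
Line 8: ['pepper'] (min_width=6, slack=12)
Total lines: 8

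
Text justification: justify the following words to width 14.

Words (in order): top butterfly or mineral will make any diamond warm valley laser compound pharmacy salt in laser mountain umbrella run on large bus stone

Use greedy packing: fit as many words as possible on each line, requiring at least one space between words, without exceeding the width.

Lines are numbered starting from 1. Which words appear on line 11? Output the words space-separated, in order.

Answer: on large bus

Derivation:
Line 1: ['top', 'butterfly'] (min_width=13, slack=1)
Line 2: ['or', 'mineral'] (min_width=10, slack=4)
Line 3: ['will', 'make', 'any'] (min_width=13, slack=1)
Line 4: ['diamond', 'warm'] (min_width=12, slack=2)
Line 5: ['valley', 'laser'] (min_width=12, slack=2)
Line 6: ['compound'] (min_width=8, slack=6)
Line 7: ['pharmacy', 'salt'] (min_width=13, slack=1)
Line 8: ['in', 'laser'] (min_width=8, slack=6)
Line 9: ['mountain'] (min_width=8, slack=6)
Line 10: ['umbrella', 'run'] (min_width=12, slack=2)
Line 11: ['on', 'large', 'bus'] (min_width=12, slack=2)
Line 12: ['stone'] (min_width=5, slack=9)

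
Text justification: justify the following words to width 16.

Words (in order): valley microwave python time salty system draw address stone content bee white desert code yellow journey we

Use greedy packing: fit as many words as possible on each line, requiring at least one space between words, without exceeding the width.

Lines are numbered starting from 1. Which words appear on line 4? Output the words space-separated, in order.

Line 1: ['valley', 'microwave'] (min_width=16, slack=0)
Line 2: ['python', 'time'] (min_width=11, slack=5)
Line 3: ['salty', 'system'] (min_width=12, slack=4)
Line 4: ['draw', 'address'] (min_width=12, slack=4)
Line 5: ['stone', 'content'] (min_width=13, slack=3)
Line 6: ['bee', 'white', 'desert'] (min_width=16, slack=0)
Line 7: ['code', 'yellow'] (min_width=11, slack=5)
Line 8: ['journey', 'we'] (min_width=10, slack=6)

Answer: draw address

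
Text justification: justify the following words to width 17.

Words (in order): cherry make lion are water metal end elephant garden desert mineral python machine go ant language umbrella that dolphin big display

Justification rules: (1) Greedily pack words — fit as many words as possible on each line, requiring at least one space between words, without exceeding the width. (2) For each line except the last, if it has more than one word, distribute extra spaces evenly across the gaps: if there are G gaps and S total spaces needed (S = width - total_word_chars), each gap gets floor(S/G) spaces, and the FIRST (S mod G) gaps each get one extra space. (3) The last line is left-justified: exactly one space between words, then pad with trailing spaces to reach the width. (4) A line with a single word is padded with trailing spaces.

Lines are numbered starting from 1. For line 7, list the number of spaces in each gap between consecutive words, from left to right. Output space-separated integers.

Line 1: ['cherry', 'make', 'lion'] (min_width=16, slack=1)
Line 2: ['are', 'water', 'metal'] (min_width=15, slack=2)
Line 3: ['end', 'elephant'] (min_width=12, slack=5)
Line 4: ['garden', 'desert'] (min_width=13, slack=4)
Line 5: ['mineral', 'python'] (min_width=14, slack=3)
Line 6: ['machine', 'go', 'ant'] (min_width=14, slack=3)
Line 7: ['language', 'umbrella'] (min_width=17, slack=0)
Line 8: ['that', 'dolphin', 'big'] (min_width=16, slack=1)
Line 9: ['display'] (min_width=7, slack=10)

Answer: 1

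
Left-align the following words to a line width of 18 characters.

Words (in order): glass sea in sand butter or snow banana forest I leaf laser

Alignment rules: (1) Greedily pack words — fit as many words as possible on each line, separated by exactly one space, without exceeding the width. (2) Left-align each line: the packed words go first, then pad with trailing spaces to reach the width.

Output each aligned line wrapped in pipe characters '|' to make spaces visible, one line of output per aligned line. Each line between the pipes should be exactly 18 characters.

Answer: |glass sea in sand |
|butter or snow    |
|banana forest I   |
|leaf laser        |

Derivation:
Line 1: ['glass', 'sea', 'in', 'sand'] (min_width=17, slack=1)
Line 2: ['butter', 'or', 'snow'] (min_width=14, slack=4)
Line 3: ['banana', 'forest', 'I'] (min_width=15, slack=3)
Line 4: ['leaf', 'laser'] (min_width=10, slack=8)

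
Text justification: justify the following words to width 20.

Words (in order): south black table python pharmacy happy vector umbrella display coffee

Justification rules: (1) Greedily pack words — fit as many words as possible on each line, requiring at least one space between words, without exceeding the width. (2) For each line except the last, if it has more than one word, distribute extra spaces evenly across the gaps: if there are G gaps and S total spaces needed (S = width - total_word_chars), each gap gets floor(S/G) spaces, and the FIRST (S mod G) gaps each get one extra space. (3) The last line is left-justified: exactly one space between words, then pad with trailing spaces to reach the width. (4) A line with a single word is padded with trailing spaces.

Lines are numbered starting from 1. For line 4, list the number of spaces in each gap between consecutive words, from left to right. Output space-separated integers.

Line 1: ['south', 'black', 'table'] (min_width=17, slack=3)
Line 2: ['python', 'pharmacy'] (min_width=15, slack=5)
Line 3: ['happy', 'vector'] (min_width=12, slack=8)
Line 4: ['umbrella', 'display'] (min_width=16, slack=4)
Line 5: ['coffee'] (min_width=6, slack=14)

Answer: 5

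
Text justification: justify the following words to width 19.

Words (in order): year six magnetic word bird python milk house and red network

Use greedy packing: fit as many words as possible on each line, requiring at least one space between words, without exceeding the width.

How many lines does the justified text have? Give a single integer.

Line 1: ['year', 'six', 'magnetic'] (min_width=17, slack=2)
Line 2: ['word', 'bird', 'python'] (min_width=16, slack=3)
Line 3: ['milk', 'house', 'and', 'red'] (min_width=18, slack=1)
Line 4: ['network'] (min_width=7, slack=12)
Total lines: 4

Answer: 4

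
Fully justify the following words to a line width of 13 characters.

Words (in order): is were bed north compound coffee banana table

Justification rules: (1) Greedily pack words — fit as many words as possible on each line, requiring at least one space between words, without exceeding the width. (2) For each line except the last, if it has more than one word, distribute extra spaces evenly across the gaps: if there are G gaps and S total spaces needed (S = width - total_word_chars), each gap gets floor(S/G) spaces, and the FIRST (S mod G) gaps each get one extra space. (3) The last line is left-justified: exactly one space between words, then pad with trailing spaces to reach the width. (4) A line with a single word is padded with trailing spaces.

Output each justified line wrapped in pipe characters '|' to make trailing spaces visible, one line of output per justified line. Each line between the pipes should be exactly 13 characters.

Line 1: ['is', 'were', 'bed'] (min_width=11, slack=2)
Line 2: ['north'] (min_width=5, slack=8)
Line 3: ['compound'] (min_width=8, slack=5)
Line 4: ['coffee', 'banana'] (min_width=13, slack=0)
Line 5: ['table'] (min_width=5, slack=8)

Answer: |is  were  bed|
|north        |
|compound     |
|coffee banana|
|table        |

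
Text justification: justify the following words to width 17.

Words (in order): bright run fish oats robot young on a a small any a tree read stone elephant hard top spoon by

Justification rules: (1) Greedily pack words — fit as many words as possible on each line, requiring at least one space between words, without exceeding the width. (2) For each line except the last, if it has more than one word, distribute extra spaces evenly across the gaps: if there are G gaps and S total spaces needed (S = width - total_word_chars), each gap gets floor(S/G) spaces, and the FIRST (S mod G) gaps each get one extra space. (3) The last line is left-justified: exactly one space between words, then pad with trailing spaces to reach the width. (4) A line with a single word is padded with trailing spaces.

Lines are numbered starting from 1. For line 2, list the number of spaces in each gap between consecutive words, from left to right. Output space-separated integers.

Answer: 2 1

Derivation:
Line 1: ['bright', 'run', 'fish'] (min_width=15, slack=2)
Line 2: ['oats', 'robot', 'young'] (min_width=16, slack=1)
Line 3: ['on', 'a', 'a', 'small', 'any'] (min_width=16, slack=1)
Line 4: ['a', 'tree', 'read', 'stone'] (min_width=17, slack=0)
Line 5: ['elephant', 'hard', 'top'] (min_width=17, slack=0)
Line 6: ['spoon', 'by'] (min_width=8, slack=9)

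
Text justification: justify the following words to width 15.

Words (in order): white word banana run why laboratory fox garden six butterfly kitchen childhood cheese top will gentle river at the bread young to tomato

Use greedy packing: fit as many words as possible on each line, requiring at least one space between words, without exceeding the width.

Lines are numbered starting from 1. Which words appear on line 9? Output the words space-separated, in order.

Line 1: ['white', 'word'] (min_width=10, slack=5)
Line 2: ['banana', 'run', 'why'] (min_width=14, slack=1)
Line 3: ['laboratory', 'fox'] (min_width=14, slack=1)
Line 4: ['garden', 'six'] (min_width=10, slack=5)
Line 5: ['butterfly'] (min_width=9, slack=6)
Line 6: ['kitchen'] (min_width=7, slack=8)
Line 7: ['childhood'] (min_width=9, slack=6)
Line 8: ['cheese', 'top', 'will'] (min_width=15, slack=0)
Line 9: ['gentle', 'river', 'at'] (min_width=15, slack=0)
Line 10: ['the', 'bread', 'young'] (min_width=15, slack=0)
Line 11: ['to', 'tomato'] (min_width=9, slack=6)

Answer: gentle river at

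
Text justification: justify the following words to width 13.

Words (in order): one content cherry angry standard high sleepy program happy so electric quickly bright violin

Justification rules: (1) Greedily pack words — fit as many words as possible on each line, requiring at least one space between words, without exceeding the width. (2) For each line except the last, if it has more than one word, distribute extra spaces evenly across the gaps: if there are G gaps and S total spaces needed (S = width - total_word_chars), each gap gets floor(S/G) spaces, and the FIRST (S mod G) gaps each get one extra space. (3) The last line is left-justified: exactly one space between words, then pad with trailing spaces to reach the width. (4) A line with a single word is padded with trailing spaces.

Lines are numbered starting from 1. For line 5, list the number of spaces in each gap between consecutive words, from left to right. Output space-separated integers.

Answer: 1

Derivation:
Line 1: ['one', 'content'] (min_width=11, slack=2)
Line 2: ['cherry', 'angry'] (min_width=12, slack=1)
Line 3: ['standard', 'high'] (min_width=13, slack=0)
Line 4: ['sleepy'] (min_width=6, slack=7)
Line 5: ['program', 'happy'] (min_width=13, slack=0)
Line 6: ['so', 'electric'] (min_width=11, slack=2)
Line 7: ['quickly'] (min_width=7, slack=6)
Line 8: ['bright', 'violin'] (min_width=13, slack=0)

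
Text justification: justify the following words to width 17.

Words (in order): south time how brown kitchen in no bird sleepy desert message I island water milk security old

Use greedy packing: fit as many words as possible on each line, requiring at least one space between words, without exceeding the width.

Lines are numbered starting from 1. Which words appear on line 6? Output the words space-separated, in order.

Answer: security old

Derivation:
Line 1: ['south', 'time', 'how'] (min_width=14, slack=3)
Line 2: ['brown', 'kitchen', 'in'] (min_width=16, slack=1)
Line 3: ['no', 'bird', 'sleepy'] (min_width=14, slack=3)
Line 4: ['desert', 'message', 'I'] (min_width=16, slack=1)
Line 5: ['island', 'water', 'milk'] (min_width=17, slack=0)
Line 6: ['security', 'old'] (min_width=12, slack=5)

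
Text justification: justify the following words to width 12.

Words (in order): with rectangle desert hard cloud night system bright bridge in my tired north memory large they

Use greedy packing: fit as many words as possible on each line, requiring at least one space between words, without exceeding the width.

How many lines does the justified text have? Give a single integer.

Answer: 10

Derivation:
Line 1: ['with'] (min_width=4, slack=8)
Line 2: ['rectangle'] (min_width=9, slack=3)
Line 3: ['desert', 'hard'] (min_width=11, slack=1)
Line 4: ['cloud', 'night'] (min_width=11, slack=1)
Line 5: ['system'] (min_width=6, slack=6)
Line 6: ['bright'] (min_width=6, slack=6)
Line 7: ['bridge', 'in', 'my'] (min_width=12, slack=0)
Line 8: ['tired', 'north'] (min_width=11, slack=1)
Line 9: ['memory', 'large'] (min_width=12, slack=0)
Line 10: ['they'] (min_width=4, slack=8)
Total lines: 10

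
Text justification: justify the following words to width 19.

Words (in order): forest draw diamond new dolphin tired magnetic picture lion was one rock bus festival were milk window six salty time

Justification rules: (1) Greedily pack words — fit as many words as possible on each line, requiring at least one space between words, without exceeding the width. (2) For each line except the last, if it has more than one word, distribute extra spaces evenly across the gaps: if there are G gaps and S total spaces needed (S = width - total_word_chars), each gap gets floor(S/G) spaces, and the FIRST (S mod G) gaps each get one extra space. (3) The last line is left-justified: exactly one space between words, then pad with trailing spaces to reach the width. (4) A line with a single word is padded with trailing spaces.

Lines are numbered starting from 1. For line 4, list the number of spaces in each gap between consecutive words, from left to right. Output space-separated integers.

Line 1: ['forest', 'draw', 'diamond'] (min_width=19, slack=0)
Line 2: ['new', 'dolphin', 'tired'] (min_width=17, slack=2)
Line 3: ['magnetic', 'picture'] (min_width=16, slack=3)
Line 4: ['lion', 'was', 'one', 'rock'] (min_width=17, slack=2)
Line 5: ['bus', 'festival', 'were'] (min_width=17, slack=2)
Line 6: ['milk', 'window', 'six'] (min_width=15, slack=4)
Line 7: ['salty', 'time'] (min_width=10, slack=9)

Answer: 2 2 1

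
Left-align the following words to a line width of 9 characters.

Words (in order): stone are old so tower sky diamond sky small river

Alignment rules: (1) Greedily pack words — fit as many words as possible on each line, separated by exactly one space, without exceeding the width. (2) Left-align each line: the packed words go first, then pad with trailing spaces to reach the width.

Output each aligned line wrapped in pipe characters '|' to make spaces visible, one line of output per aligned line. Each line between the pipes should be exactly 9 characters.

Answer: |stone are|
|old so   |
|tower sky|
|diamond  |
|sky small|
|river    |

Derivation:
Line 1: ['stone', 'are'] (min_width=9, slack=0)
Line 2: ['old', 'so'] (min_width=6, slack=3)
Line 3: ['tower', 'sky'] (min_width=9, slack=0)
Line 4: ['diamond'] (min_width=7, slack=2)
Line 5: ['sky', 'small'] (min_width=9, slack=0)
Line 6: ['river'] (min_width=5, slack=4)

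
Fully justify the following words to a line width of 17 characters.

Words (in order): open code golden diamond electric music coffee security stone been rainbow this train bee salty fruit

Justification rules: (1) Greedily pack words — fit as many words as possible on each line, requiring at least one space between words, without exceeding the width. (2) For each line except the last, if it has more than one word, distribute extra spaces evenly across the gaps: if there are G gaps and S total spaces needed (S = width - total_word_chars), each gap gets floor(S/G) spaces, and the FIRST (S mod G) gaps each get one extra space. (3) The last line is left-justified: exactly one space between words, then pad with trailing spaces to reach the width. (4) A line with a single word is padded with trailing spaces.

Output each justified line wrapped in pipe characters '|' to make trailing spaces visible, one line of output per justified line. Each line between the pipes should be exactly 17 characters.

Line 1: ['open', 'code', 'golden'] (min_width=16, slack=1)
Line 2: ['diamond', 'electric'] (min_width=16, slack=1)
Line 3: ['music', 'coffee'] (min_width=12, slack=5)
Line 4: ['security', 'stone'] (min_width=14, slack=3)
Line 5: ['been', 'rainbow', 'this'] (min_width=17, slack=0)
Line 6: ['train', 'bee', 'salty'] (min_width=15, slack=2)
Line 7: ['fruit'] (min_width=5, slack=12)

Answer: |open  code golden|
|diamond  electric|
|music      coffee|
|security    stone|
|been rainbow this|
|train  bee  salty|
|fruit            |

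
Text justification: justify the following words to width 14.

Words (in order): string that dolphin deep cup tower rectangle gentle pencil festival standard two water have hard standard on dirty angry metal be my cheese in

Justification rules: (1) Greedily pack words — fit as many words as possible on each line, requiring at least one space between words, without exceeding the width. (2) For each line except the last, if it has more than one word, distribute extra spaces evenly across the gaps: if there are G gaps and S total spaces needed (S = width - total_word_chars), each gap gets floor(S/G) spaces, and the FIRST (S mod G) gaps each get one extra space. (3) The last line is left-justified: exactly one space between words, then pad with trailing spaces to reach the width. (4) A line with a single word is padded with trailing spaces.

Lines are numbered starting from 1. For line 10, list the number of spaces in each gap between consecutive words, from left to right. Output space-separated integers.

Answer: 1 1

Derivation:
Line 1: ['string', 'that'] (min_width=11, slack=3)
Line 2: ['dolphin', 'deep'] (min_width=12, slack=2)
Line 3: ['cup', 'tower'] (min_width=9, slack=5)
Line 4: ['rectangle'] (min_width=9, slack=5)
Line 5: ['gentle', 'pencil'] (min_width=13, slack=1)
Line 6: ['festival'] (min_width=8, slack=6)
Line 7: ['standard', 'two'] (min_width=12, slack=2)
Line 8: ['water', 'have'] (min_width=10, slack=4)
Line 9: ['hard', 'standard'] (min_width=13, slack=1)
Line 10: ['on', 'dirty', 'angry'] (min_width=14, slack=0)
Line 11: ['metal', 'be', 'my'] (min_width=11, slack=3)
Line 12: ['cheese', 'in'] (min_width=9, slack=5)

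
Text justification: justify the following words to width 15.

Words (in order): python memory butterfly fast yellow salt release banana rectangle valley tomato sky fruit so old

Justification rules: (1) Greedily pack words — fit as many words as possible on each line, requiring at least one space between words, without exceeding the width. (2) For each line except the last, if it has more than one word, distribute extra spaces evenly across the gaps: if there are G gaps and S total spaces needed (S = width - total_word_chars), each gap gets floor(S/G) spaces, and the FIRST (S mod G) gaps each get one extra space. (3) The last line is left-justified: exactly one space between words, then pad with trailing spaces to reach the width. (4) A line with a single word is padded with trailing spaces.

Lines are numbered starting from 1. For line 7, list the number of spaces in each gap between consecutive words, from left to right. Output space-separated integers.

Line 1: ['python', 'memory'] (min_width=13, slack=2)
Line 2: ['butterfly', 'fast'] (min_width=14, slack=1)
Line 3: ['yellow', 'salt'] (min_width=11, slack=4)
Line 4: ['release', 'banana'] (min_width=14, slack=1)
Line 5: ['rectangle'] (min_width=9, slack=6)
Line 6: ['valley', 'tomato'] (min_width=13, slack=2)
Line 7: ['sky', 'fruit', 'so'] (min_width=12, slack=3)
Line 8: ['old'] (min_width=3, slack=12)

Answer: 3 2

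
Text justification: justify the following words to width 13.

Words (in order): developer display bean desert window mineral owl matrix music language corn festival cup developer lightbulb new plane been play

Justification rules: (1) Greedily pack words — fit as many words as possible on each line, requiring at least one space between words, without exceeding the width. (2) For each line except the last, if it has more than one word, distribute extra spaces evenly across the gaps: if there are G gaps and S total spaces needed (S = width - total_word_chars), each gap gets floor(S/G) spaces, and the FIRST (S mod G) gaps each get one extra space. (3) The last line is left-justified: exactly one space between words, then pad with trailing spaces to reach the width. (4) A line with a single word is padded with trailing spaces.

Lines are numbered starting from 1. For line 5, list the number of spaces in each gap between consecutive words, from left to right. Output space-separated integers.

Answer: 2

Derivation:
Line 1: ['developer'] (min_width=9, slack=4)
Line 2: ['display', 'bean'] (min_width=12, slack=1)
Line 3: ['desert', 'window'] (min_width=13, slack=0)
Line 4: ['mineral', 'owl'] (min_width=11, slack=2)
Line 5: ['matrix', 'music'] (min_width=12, slack=1)
Line 6: ['language', 'corn'] (min_width=13, slack=0)
Line 7: ['festival', 'cup'] (min_width=12, slack=1)
Line 8: ['developer'] (min_width=9, slack=4)
Line 9: ['lightbulb', 'new'] (min_width=13, slack=0)
Line 10: ['plane', 'been'] (min_width=10, slack=3)
Line 11: ['play'] (min_width=4, slack=9)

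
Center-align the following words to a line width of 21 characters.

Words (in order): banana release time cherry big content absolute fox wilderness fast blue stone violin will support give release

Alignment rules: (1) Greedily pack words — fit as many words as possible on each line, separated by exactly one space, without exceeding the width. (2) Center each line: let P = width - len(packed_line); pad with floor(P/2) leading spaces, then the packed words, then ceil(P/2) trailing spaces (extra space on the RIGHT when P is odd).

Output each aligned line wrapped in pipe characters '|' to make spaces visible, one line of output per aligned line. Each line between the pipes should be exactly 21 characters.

Line 1: ['banana', 'release', 'time'] (min_width=19, slack=2)
Line 2: ['cherry', 'big', 'content'] (min_width=18, slack=3)
Line 3: ['absolute', 'fox'] (min_width=12, slack=9)
Line 4: ['wilderness', 'fast', 'blue'] (min_width=20, slack=1)
Line 5: ['stone', 'violin', 'will'] (min_width=17, slack=4)
Line 6: ['support', 'give', 'release'] (min_width=20, slack=1)

Answer: | banana release time |
| cherry big content  |
|    absolute fox     |
|wilderness fast blue |
|  stone violin will  |
|support give release |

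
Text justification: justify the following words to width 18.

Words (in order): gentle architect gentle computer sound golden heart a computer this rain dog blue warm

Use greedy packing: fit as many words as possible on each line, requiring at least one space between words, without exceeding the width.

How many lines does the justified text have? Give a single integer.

Line 1: ['gentle', 'architect'] (min_width=16, slack=2)
Line 2: ['gentle', 'computer'] (min_width=15, slack=3)
Line 3: ['sound', 'golden', 'heart'] (min_width=18, slack=0)
Line 4: ['a', 'computer', 'this'] (min_width=15, slack=3)
Line 5: ['rain', 'dog', 'blue', 'warm'] (min_width=18, slack=0)
Total lines: 5

Answer: 5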